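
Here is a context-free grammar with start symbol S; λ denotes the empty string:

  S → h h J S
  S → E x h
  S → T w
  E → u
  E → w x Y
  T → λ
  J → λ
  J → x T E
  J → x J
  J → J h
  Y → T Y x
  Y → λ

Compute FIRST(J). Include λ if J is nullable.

J → λ contributes λ.
J → x T E contributes {x}.
J → x J contributes {x}.
From J → J h: J nullable, take FIRST(J) ∪ {h} = { h, x }.
Union: FIRST(J) = { h, x, λ }.

{ h, x, λ }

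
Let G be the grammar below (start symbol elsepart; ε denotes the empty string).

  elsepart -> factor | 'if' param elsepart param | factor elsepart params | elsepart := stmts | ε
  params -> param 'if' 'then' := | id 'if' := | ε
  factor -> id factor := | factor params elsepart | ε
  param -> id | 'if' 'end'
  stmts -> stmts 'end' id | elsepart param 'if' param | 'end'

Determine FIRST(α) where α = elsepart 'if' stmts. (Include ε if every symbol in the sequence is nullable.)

Add FIRST(elsepart)\{ε} = { 'if', :=, id }; elsepart is nullable, continue.
'if' is a terminal; add {'if'} and stop.

{ 'if', :=, id }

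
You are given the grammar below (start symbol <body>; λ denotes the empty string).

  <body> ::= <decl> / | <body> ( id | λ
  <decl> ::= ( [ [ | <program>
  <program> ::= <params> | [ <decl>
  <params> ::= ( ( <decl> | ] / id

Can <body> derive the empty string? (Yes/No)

Yes

<body> has an λ-production, so <body> ⇒ λ.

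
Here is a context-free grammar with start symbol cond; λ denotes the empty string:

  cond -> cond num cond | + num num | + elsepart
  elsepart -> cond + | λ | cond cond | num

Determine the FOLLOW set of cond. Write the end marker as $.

cond is the start symbol, so $ ∈ FOLLOW(cond).
In cond -> cond num cond: add FIRST(num cond) = { num }.
In cond -> cond num cond: cond is at the end, add FOLLOW(cond) = { $, +, num }.
In elsepart -> cond +: add FIRST(+) = { + }.
In elsepart -> cond cond: add FIRST(cond) = { + }.
In elsepart -> cond cond: cond is at the end, add FOLLOW(elsepart) = { $, +, num }.
Union: FOLLOW(cond) = { $, +, num }.

{ $, +, num }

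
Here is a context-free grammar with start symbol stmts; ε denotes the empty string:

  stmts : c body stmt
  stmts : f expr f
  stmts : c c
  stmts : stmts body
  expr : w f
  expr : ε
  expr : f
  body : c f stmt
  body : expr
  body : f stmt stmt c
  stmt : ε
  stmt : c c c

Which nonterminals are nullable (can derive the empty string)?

{ body, expr, stmt }

Directly nullable (have an ε-production): expr, stmt.
body : expr with every symbol nullable, so body is nullable.
No other nonterminal has a production whose RHS symbols are all nullable.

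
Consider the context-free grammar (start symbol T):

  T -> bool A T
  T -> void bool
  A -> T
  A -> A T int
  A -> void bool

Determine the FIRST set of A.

From A -> T: add FIRST(T) = { bool, void }.
From A -> A T int: add FIRST(A) = { bool, void }.
A -> void bool contributes {void}.
Union: FIRST(A) = { bool, void }.

{ bool, void }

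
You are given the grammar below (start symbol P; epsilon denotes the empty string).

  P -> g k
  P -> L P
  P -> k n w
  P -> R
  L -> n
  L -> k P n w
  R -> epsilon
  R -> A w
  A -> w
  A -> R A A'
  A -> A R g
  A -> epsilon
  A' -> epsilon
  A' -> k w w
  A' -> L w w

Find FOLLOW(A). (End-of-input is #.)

{ g, k, n, w }

In R -> A w: add FIRST(w) = { w }.
In A -> R A A': add FIRST(A')\{epsilon} = { k, n }.
  Since A' is nullable, also add FOLLOW(A) = { g, k, n, w }.
In A -> A R g: add FIRST(R g) = { g, k, n, w }.
Union: FOLLOW(A) = { g, k, n, w }.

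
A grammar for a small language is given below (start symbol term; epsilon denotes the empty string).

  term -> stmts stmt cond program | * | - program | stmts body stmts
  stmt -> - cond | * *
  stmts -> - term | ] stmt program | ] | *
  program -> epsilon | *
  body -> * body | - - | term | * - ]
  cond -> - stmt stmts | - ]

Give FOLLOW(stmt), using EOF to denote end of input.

{ EOF, *, -, ] }

In term -> stmts stmt cond program: add FIRST(cond program) = { - }.
In stmts -> ] stmt program: add FIRST(program)\{epsilon} = { * }.
  Since program is nullable, also add FOLLOW(stmts) = { EOF, *, -, ] }.
In cond -> - stmt stmts: add FIRST(stmts) = { *, -, ] }.
Union: FOLLOW(stmt) = { EOF, *, -, ] }.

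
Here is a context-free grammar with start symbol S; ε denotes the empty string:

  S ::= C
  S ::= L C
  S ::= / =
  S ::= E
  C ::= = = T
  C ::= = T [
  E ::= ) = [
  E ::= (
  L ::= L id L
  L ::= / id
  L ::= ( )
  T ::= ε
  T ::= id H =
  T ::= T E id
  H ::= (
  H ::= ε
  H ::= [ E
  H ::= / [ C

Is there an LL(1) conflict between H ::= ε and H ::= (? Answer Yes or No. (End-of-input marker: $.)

FIRST(ε) = { ε } and FIRST(() = { ( }.
The first is nullable but FOLLOW(H) = { = } is disjoint from FIRST of the second.

No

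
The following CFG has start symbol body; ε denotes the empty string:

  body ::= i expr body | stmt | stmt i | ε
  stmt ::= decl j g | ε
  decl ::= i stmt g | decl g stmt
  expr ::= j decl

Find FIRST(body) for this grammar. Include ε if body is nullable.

body ::= i expr body contributes {i}.
From body ::= stmt: add FIRST(stmt) = { i, ε } (including ε since stmt is nullable).
From body ::= stmt i: stmt nullable, take FIRST(stmt) ∪ {i} = { i }.
body ::= ε contributes ε.
Union: FIRST(body) = { i, ε }.

{ i, ε }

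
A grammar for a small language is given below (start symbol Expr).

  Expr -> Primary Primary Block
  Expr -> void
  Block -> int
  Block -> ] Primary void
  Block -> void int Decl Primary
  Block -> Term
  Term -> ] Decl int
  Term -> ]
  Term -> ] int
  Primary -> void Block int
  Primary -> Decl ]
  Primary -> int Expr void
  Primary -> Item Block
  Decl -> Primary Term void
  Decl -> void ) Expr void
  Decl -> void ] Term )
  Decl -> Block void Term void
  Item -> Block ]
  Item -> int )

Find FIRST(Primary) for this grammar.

{ ], int, void }

Primary -> void Block int contributes {void}.
From Primary -> Decl ]: add FIRST(Decl) = { ], int, void }.
Primary -> int Expr void contributes {int}.
From Primary -> Item Block: add FIRST(Item) = { ], int, void }.
Union: FIRST(Primary) = { ], int, void }.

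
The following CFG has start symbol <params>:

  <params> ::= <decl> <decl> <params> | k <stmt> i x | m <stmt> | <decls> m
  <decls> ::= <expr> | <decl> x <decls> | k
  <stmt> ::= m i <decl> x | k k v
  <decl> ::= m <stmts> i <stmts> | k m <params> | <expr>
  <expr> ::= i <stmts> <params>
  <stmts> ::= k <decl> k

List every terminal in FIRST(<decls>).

From <decls> ::= <expr>: add FIRST(<expr>) = { i }.
From <decls> ::= <decl> x <decls>: add FIRST(<decl>) = { i, k, m }.
<decls> ::= k contributes {k}.
Union: FIRST(<decls>) = { i, k, m }.

{ i, k, m }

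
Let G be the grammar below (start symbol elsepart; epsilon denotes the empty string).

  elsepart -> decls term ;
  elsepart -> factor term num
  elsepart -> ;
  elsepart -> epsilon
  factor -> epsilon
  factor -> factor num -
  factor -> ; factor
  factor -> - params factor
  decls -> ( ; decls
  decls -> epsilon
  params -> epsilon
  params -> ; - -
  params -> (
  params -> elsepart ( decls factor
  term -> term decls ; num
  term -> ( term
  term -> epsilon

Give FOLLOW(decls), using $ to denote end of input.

In elsepart -> decls term ;: add FIRST(term ;) = { (, ; }.
In decls -> ( ; decls: decls is at the end, add FOLLOW(decls) = { (, -, ;, num }.
In params -> elsepart ( decls factor: add FIRST(factor)\{epsilon} = { -, ;, num }.
  Since factor is nullable, also add FOLLOW(params) = { (, -, ;, num }.
In term -> term decls ; num: add FIRST(; num) = { ; }.
Union: FOLLOW(decls) = { (, -, ;, num }.

{ (, -, ;, num }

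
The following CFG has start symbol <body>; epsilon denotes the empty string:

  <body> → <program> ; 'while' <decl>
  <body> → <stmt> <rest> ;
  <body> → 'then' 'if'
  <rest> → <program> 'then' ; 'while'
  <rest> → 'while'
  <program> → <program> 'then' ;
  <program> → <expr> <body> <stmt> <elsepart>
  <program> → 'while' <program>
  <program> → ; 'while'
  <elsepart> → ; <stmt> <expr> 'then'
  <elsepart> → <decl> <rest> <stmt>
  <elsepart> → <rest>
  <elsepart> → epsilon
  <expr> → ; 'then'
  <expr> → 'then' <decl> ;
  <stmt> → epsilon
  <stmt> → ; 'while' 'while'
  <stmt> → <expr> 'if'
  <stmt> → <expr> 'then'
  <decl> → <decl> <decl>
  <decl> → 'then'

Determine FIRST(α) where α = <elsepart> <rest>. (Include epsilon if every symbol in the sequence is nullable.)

Add FIRST(<elsepart>)\{epsilon} = { 'then', 'while', ; }; <elsepart> is nullable, continue.
Add FIRST(<rest>) = { 'then', 'while', ; }; <rest> is not nullable, stop.

{ 'then', 'while', ; }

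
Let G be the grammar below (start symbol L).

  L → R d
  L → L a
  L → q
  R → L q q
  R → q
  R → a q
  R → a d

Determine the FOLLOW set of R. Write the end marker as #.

{ d }

In L → R d: add FIRST(d) = { d }.
Union: FOLLOW(R) = { d }.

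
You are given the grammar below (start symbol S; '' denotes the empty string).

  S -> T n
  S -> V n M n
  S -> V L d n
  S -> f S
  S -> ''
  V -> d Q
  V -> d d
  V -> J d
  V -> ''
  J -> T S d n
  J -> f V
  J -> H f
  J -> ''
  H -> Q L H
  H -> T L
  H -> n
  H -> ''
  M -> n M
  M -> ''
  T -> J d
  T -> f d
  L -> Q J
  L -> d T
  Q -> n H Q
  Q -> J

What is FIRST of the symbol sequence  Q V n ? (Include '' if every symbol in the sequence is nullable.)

{ d, f, n }

Add FIRST(Q)\{''} = { d, f, n }; Q is nullable, continue.
Add FIRST(V)\{''} = { d, f, n }; V is nullable, continue.
n is a terminal; add {n} and stop.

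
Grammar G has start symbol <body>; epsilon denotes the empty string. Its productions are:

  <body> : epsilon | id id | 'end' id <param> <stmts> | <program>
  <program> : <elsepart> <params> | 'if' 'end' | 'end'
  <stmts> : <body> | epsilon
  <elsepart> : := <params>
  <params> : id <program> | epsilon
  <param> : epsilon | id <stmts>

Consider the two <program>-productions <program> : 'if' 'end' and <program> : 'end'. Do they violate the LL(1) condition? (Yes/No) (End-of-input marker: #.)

No

FIRST('if' 'end') = { 'if' } and FIRST('end') = { 'end' }.
The FIRST sets are disjoint and neither alternative is nullable — no conflict.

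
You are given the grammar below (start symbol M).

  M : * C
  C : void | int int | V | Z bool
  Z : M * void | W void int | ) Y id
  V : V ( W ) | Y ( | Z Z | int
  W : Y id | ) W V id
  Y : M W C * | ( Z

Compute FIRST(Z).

From Z : M * void: add FIRST(M) = { * }.
From Z : W void int: add FIRST(W) = { (, ), * }.
Z : ) Y id contributes {)}.
Union: FIRST(Z) = { (, ), * }.

{ (, ), * }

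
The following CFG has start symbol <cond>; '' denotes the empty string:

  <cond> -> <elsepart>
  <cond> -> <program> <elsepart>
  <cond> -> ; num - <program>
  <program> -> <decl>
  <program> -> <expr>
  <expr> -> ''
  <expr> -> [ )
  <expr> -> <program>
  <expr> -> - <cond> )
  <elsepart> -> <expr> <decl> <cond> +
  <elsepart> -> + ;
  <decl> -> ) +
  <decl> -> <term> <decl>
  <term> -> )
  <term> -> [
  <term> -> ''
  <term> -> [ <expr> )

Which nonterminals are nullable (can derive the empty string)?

{ <expr>, <program>, <term> }

Directly nullable (have an ''-production): <expr>, <term>.
<program> -> <expr> with every symbol nullable, so <program> is nullable.
No other nonterminal has a production whose RHS symbols are all nullable.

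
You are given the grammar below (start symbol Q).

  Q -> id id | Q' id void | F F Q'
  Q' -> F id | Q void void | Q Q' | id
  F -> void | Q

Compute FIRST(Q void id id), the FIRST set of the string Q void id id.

Add FIRST(Q) = { id, void }; Q is not nullable, stop.

{ id, void }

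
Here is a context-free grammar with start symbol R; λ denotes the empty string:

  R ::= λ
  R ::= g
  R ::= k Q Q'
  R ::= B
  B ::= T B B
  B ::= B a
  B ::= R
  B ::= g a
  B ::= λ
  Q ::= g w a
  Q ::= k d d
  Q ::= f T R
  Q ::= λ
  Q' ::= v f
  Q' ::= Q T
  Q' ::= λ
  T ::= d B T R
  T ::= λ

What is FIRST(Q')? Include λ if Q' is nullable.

{ d, f, g, k, v, λ }

Q' ::= v f contributes {v}.
From Q' ::= Q T: Q, T nullable, take FIRST(Q) ∪ FIRST(T) = { d, f, g, k }; also λ since the whole RHS is nullable.
Q' ::= λ contributes λ.
Union: FIRST(Q') = { d, f, g, k, v, λ }.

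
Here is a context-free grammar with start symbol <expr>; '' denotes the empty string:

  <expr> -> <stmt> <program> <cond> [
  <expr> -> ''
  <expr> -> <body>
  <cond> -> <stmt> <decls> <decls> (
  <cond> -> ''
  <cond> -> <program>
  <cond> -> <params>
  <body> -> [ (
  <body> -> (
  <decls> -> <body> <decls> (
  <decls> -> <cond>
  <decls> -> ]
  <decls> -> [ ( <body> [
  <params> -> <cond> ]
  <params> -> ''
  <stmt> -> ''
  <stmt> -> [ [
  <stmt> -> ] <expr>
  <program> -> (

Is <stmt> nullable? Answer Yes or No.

Yes

<stmt> has an ''-production, so <stmt> ⇒ ''.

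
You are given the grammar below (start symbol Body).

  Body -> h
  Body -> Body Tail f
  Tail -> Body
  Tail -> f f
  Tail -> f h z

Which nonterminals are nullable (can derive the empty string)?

{ } (none)

No nonterminal has an empty production or an RHS whose symbols are all nullable.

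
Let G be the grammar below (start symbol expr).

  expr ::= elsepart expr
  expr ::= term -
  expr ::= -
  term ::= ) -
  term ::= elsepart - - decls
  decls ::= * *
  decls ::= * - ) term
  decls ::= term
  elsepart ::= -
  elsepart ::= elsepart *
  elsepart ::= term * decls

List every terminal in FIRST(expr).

From expr ::= elsepart expr: add FIRST(elsepart) = { ), - }.
From expr ::= term -: add FIRST(term) = { ), - }.
expr ::= - contributes {-}.
Union: FIRST(expr) = { ), - }.

{ ), - }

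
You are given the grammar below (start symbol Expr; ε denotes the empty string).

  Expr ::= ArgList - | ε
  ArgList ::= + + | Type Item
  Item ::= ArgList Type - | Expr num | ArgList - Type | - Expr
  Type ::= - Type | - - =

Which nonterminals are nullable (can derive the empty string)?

Directly nullable (have an ε-production): Expr.
No other nonterminal has a production whose RHS symbols are all nullable.

{ Expr }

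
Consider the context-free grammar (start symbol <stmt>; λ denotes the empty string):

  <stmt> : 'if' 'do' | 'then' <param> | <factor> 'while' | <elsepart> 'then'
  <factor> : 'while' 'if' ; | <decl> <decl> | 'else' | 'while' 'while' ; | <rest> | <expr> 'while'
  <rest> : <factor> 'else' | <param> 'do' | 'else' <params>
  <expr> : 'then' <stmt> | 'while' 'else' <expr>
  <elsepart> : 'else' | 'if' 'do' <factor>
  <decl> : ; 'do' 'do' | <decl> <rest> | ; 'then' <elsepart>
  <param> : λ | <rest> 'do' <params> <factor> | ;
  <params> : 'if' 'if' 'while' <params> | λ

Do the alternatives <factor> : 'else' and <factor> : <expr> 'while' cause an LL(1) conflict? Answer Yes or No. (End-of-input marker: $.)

FIRST('else') = { 'else' } and FIRST(<expr> 'while') = { 'then', 'while' }.
The FIRST sets are disjoint and neither alternative is nullable — no conflict.

No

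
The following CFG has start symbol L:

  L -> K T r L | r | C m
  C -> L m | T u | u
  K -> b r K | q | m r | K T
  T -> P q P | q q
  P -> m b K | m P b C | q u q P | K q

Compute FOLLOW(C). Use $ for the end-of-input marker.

{ b, m, q, r, u }

In L -> C m: add FIRST(m) = { m }.
In P -> m P b C: C is at the end, add FOLLOW(P) = { b, m, q, r, u }.
Union: FOLLOW(C) = { b, m, q, r, u }.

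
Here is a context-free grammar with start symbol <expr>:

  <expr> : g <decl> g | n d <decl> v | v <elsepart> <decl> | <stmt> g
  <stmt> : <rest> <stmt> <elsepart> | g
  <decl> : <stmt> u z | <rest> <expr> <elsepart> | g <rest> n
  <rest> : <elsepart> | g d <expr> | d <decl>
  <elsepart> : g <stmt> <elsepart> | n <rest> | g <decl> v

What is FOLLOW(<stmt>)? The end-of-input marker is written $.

In <expr> : <stmt> g: add FIRST(g) = { g }.
In <stmt> : <rest> <stmt> <elsepart>: add FIRST(<elsepart>) = { g, n }.
In <decl> : <stmt> u z: add FIRST(u z) = { u }.
In <elsepart> : g <stmt> <elsepart>: add FIRST(<elsepart>) = { g, n }.
Union: FOLLOW(<stmt>) = { g, n, u }.

{ g, n, u }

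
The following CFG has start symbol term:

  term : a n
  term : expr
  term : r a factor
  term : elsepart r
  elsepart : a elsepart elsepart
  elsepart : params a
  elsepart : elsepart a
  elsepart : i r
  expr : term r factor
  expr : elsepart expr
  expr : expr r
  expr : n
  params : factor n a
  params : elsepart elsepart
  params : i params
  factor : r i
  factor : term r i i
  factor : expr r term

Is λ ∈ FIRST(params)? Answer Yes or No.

No nonterminal in this grammar is nullable.
No production of params has an RHS whose symbols are all nullable, so params is not nullable.

No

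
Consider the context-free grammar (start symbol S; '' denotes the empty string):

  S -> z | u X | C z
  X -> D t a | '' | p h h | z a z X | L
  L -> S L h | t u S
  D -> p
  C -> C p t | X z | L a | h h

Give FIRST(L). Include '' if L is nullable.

From L -> S L h: add FIRST(S) = { h, p, t, u, z }.
L -> t u S contributes {t}.
Union: FIRST(L) = { h, p, t, u, z }.

{ h, p, t, u, z }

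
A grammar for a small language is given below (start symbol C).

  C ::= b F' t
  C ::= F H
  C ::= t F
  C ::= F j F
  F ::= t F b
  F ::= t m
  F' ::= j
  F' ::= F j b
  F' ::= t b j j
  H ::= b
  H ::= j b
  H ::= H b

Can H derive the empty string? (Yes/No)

No

No nonterminal in this grammar is nullable.
No production of H has an RHS whose symbols are all nullable, so H is not nullable.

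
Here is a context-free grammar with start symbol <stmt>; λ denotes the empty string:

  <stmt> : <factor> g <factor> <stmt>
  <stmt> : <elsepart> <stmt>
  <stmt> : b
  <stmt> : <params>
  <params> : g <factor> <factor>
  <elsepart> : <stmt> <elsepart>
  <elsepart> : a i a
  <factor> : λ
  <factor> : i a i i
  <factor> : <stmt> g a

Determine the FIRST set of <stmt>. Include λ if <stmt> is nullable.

{ a, b, g, i }

From <stmt> : <factor> g <factor> <stmt>: <factor> nullable, take FIRST(<factor>) ∪ {g} = { a, b, g, i }.
From <stmt> : <elsepart> <stmt>: add FIRST(<elsepart>) = { a, b, g, i }.
<stmt> : b contributes {b}.
From <stmt> : <params>: add FIRST(<params>) = { g }.
Union: FIRST(<stmt>) = { a, b, g, i }.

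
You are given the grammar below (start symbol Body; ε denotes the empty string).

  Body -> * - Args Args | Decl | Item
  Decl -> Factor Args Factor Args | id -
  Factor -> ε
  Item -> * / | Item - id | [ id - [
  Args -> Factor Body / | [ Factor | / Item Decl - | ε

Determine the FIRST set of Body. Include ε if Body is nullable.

{ *, /, [, id, ε }

Body -> * - Args Args contributes {*}.
From Body -> Decl: add FIRST(Decl) = { *, /, [, id, ε } (including ε since Decl is nullable).
From Body -> Item: add FIRST(Item) = { *, [ }.
Union: FIRST(Body) = { *, /, [, id, ε }.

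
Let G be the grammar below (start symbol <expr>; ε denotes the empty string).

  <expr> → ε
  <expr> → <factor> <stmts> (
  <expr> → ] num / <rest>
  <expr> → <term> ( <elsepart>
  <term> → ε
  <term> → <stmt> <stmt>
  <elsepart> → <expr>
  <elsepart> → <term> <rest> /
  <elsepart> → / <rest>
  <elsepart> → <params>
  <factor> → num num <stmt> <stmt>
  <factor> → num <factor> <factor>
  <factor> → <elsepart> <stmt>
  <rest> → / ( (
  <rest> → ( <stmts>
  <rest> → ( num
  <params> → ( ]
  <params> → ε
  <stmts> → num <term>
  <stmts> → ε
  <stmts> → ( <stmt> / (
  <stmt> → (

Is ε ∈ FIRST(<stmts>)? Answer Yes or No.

<stmts> has an ε-production, so <stmts> ⇒ ε.

Yes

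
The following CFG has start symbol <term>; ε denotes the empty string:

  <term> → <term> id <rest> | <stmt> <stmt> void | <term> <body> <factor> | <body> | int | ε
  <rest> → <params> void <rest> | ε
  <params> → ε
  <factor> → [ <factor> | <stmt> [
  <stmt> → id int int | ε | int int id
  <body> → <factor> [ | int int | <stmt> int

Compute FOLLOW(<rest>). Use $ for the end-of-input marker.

In <term> → <term> id <rest>: <rest> is at the end, add FOLLOW(<term>) = { $, [, id, int }.
In <rest> → <params> void <rest>: <rest> is at the end, add FOLLOW(<rest>) = { $, [, id, int }.
Union: FOLLOW(<rest>) = { $, [, id, int }.

{ $, [, id, int }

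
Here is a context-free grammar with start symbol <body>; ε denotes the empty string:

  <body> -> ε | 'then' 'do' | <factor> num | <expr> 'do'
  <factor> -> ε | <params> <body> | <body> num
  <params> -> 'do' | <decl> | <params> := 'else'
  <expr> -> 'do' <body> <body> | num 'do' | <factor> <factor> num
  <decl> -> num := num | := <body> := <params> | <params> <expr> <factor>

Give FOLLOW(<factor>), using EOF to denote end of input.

{ 'do', 'then', :=, num }

In <body> -> <factor> num: add FIRST(num) = { num }.
In <expr> -> <factor> <factor> num: add FIRST(<factor> num) = { 'do', 'then', :=, num }.
In <expr> -> <factor> <factor> num: add FIRST(num) = { num }.
In <decl> -> <params> <expr> <factor>: <factor> is at the end, add FOLLOW(<decl>) = { 'do', 'then', :=, num }.
Union: FOLLOW(<factor>) = { 'do', 'then', :=, num }.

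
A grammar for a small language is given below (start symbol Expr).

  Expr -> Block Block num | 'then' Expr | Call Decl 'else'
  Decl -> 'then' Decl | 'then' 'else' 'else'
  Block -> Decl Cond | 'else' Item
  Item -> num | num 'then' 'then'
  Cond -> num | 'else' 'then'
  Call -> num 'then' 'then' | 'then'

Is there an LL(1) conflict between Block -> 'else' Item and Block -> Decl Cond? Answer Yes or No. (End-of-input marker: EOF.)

No

FIRST('else' Item) = { 'else' } and FIRST(Decl Cond) = { 'then' }.
The FIRST sets are disjoint and neither alternative is nullable — no conflict.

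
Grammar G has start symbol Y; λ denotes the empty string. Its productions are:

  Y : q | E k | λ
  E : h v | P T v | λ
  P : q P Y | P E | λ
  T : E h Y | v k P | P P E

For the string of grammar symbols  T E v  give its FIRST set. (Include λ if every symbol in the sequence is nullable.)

{ h, q, v }

Add FIRST(T)\{λ} = { h, q, v }; T is nullable, continue.
Add FIRST(E)\{λ} = { h, q, v }; E is nullable, continue.
v is a terminal; add {v} and stop.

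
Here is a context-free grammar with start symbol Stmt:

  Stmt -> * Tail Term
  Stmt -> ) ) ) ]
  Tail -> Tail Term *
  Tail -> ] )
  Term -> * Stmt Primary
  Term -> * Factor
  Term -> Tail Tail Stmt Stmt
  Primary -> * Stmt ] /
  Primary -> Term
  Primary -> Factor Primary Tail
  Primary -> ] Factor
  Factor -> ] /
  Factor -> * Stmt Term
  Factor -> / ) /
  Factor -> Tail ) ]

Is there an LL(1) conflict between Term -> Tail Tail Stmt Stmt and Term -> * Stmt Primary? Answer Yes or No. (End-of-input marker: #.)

FIRST(Tail Tail Stmt Stmt) = { ] } and FIRST(* Stmt Primary) = { * }.
The FIRST sets are disjoint and neither alternative is nullable — no conflict.

No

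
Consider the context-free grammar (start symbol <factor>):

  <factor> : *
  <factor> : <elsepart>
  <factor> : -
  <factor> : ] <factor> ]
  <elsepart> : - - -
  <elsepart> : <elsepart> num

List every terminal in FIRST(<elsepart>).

{ - }

<elsepart> : - - - contributes {-}.
From <elsepart> : <elsepart> num: add FIRST(<elsepart>) = { - }.
Union: FIRST(<elsepart>) = { - }.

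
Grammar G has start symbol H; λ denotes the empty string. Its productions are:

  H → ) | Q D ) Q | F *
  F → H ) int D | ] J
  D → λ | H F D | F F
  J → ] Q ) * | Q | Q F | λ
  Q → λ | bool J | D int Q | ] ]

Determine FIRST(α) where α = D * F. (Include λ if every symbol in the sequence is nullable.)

{ ), *, ], bool, int }

Add FIRST(D)\{λ} = { ), ], bool, int }; D is nullable, continue.
* is a terminal; add {*} and stop.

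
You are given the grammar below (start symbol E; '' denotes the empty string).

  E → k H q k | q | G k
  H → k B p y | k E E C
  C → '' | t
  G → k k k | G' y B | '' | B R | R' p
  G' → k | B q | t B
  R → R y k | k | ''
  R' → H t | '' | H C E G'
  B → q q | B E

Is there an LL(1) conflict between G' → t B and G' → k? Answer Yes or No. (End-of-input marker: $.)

FIRST(t B) = { t } and FIRST(k) = { k }.
The FIRST sets are disjoint and neither alternative is nullable — no conflict.

No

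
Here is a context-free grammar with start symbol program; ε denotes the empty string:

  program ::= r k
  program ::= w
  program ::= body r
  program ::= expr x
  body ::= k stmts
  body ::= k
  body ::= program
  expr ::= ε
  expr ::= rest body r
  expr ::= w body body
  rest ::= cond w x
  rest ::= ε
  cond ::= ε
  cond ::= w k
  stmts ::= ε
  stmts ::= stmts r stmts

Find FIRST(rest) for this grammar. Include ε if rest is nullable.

From rest ::= cond w x: cond nullable, take FIRST(cond) ∪ {w} = { w }.
rest ::= ε contributes ε.
Union: FIRST(rest) = { w, ε }.

{ w, ε }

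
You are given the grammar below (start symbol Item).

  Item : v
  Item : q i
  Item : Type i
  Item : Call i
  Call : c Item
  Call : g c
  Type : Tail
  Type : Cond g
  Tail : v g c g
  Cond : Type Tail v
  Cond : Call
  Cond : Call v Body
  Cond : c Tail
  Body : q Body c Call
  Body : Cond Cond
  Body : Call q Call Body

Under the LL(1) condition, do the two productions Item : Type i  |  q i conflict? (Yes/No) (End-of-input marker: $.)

No

FIRST(Type i) = { c, g, v } and FIRST(q i) = { q }.
The FIRST sets are disjoint and neither alternative is nullable — no conflict.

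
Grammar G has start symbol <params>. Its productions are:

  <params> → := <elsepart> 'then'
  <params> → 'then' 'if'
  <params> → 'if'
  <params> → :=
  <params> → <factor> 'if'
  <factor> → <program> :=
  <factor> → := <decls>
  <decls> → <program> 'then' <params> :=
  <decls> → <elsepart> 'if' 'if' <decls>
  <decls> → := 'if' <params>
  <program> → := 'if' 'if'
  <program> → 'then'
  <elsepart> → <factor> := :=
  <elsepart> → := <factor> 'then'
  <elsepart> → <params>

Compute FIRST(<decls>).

{ 'if', 'then', := }

From <decls> → <program> 'then' <params> :=: add FIRST(<program>) = { 'then', := }.
From <decls> → <elsepart> 'if' 'if' <decls>: add FIRST(<elsepart>) = { 'if', 'then', := }.
<decls> → := 'if' <params> contributes {:=}.
Union: FIRST(<decls>) = { 'if', 'then', := }.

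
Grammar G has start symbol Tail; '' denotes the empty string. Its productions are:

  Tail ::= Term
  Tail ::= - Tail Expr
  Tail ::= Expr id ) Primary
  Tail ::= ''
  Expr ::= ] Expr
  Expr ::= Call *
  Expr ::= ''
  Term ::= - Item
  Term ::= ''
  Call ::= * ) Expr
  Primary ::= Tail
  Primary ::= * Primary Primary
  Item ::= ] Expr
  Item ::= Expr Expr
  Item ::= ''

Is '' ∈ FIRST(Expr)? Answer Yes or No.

Expr has an ''-production, so Expr ⇒ ''.

Yes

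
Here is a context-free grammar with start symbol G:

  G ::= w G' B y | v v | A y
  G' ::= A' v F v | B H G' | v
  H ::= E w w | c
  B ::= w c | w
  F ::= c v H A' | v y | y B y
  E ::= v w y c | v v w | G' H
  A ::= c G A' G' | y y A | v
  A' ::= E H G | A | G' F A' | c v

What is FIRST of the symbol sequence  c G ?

c is a terminal; add {c} and stop.

{ c }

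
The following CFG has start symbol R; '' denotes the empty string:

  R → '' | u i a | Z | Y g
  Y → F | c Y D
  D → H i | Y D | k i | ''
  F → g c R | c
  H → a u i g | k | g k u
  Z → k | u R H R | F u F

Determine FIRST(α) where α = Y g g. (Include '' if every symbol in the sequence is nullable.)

{ c, g }

Add FIRST(Y) = { c, g }; Y is not nullable, stop.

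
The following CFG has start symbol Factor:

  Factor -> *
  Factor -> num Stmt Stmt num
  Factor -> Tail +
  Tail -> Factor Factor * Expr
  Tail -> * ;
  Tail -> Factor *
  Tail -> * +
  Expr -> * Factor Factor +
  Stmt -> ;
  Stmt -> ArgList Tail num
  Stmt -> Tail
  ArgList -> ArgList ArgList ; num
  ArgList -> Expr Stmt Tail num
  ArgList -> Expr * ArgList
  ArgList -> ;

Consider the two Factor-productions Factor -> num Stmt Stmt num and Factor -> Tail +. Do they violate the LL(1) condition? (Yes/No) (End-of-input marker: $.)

FIRST(num Stmt Stmt num) = { num } and FIRST(Tail +) = { *, num }.
Both contain num, so the two alternatives are not disjoint — LL(1) conflict.

Yes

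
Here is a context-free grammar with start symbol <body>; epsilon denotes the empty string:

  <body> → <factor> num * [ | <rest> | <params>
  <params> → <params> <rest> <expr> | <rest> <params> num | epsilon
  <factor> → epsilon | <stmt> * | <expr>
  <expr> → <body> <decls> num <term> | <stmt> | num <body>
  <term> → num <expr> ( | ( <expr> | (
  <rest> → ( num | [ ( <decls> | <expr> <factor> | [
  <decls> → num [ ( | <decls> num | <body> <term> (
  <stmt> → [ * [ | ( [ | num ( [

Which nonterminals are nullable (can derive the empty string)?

{ <body>, <factor>, <params> }

Directly nullable (have an epsilon-production): <params>, <factor>.
<body> → <params> with every symbol nullable, so <body> is nullable.
No other nonterminal has a production whose RHS symbols are all nullable.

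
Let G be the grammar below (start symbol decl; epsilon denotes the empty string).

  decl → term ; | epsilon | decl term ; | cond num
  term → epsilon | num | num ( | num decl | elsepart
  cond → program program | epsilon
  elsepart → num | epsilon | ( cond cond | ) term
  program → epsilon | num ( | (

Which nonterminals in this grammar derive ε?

Directly nullable (have an epsilon-production): decl, term, cond, elsepart, program.

{ cond, decl, elsepart, program, term }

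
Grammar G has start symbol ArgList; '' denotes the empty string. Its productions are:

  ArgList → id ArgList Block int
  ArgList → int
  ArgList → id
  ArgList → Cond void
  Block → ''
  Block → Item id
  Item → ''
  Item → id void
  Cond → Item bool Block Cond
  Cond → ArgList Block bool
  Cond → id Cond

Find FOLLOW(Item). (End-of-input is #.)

{ bool, id }

In Block → Item id: add FIRST(id) = { id }.
In Cond → Item bool Block Cond: add FIRST(bool Block Cond) = { bool }.
Union: FOLLOW(Item) = { bool, id }.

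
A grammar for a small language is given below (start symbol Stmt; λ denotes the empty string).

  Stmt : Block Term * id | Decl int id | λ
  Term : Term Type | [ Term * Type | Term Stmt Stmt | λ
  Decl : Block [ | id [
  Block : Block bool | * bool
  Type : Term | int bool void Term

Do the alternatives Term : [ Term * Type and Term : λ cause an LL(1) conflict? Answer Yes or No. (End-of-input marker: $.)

Yes

FIRST([ Term * Type) = { [ } and FIRST(λ) = { λ }.
The second alternative is nullable and FOLLOW(Term) = { *, [, id, int } shares [ with FIRST of the first — conflict.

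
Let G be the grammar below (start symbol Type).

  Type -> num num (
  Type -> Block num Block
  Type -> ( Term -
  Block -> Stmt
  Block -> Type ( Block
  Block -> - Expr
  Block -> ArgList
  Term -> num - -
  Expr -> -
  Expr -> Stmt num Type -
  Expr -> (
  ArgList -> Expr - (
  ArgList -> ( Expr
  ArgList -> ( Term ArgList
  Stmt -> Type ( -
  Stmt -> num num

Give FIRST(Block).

{ (, -, num }

From Block -> Stmt: add FIRST(Stmt) = { (, -, num }.
From Block -> Type ( Block: add FIRST(Type) = { (, -, num }.
Block -> - Expr contributes {-}.
From Block -> ArgList: add FIRST(ArgList) = { (, -, num }.
Union: FIRST(Block) = { (, -, num }.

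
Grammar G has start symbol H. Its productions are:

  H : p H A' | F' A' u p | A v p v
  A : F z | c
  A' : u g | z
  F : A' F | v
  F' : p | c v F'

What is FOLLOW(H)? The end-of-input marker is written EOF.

H is the start symbol, so EOF ∈ FOLLOW(H).
In H : p H A': add FIRST(A') = { u, z }.
Union: FOLLOW(H) = { EOF, u, z }.

{ EOF, u, z }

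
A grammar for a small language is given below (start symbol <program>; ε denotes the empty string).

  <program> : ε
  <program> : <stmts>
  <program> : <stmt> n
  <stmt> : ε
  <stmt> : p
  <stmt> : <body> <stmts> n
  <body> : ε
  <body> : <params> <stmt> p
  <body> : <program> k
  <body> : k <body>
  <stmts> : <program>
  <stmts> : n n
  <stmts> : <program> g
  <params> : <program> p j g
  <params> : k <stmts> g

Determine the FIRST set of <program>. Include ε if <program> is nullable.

{ g, k, n, p, ε }

<program> : ε contributes ε.
From <program> : <stmts>: add FIRST(<stmts>) = { g, k, n, p, ε } (including ε since <stmts> is nullable).
From <program> : <stmt> n: <stmt> nullable, take FIRST(<stmt>) ∪ {n} = { g, k, n, p }.
Union: FIRST(<program>) = { g, k, n, p, ε }.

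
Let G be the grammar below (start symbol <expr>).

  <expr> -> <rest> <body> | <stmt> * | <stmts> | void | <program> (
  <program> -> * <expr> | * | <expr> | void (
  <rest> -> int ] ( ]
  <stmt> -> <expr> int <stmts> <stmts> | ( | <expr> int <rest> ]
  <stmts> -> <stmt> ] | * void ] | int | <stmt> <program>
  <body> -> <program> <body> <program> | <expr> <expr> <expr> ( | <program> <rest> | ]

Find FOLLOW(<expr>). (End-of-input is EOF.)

{ EOF, (, *, ], int, void }

<expr> is the start symbol, so EOF ∈ FOLLOW(<expr>).
In <program> -> * <expr>: <expr> is at the end, add FOLLOW(<program>) = { EOF, (, *, ], int, void }.
In <program> -> <expr>: <expr> is at the end, add FOLLOW(<program>) = { EOF, (, *, ], int, void }.
In <stmt> -> <expr> int <stmts> <stmts>: add FIRST(int <stmts> <stmts>) = { int }.
In <stmt> -> <expr> int <rest> ]: add FIRST(int <rest> ]) = { int }.
In <body> -> <expr> <expr> <expr> (: add FIRST(<expr> <expr> () = { (, *, int, void }.
In <body> -> <expr> <expr> <expr> (: add FIRST(<expr> () = { (, *, int, void }.
In <body> -> <expr> <expr> <expr> (: add FIRST(() = { ( }.
Union: FOLLOW(<expr>) = { EOF, (, *, ], int, void }.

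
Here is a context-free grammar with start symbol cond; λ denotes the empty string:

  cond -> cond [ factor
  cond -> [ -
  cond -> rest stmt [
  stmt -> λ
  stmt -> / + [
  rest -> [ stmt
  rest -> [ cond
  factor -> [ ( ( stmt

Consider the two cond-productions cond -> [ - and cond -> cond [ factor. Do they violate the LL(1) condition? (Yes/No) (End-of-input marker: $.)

Yes

FIRST([ -) = { [ } and FIRST(cond [ factor) = { [ }.
Both contain [, so the two alternatives are not disjoint — LL(1) conflict.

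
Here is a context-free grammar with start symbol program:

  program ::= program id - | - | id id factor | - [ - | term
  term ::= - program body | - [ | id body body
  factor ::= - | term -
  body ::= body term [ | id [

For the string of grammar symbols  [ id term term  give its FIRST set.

[ is a terminal; add {[} and stop.

{ [ }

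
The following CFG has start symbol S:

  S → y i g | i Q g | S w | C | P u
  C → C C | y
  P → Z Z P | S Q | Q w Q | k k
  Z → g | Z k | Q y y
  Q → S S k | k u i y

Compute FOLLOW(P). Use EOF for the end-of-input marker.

In S → P u: add FIRST(u) = { u }.
In P → Z Z P: P is at the end, add FOLLOW(P) = { u }.
Union: FOLLOW(P) = { u }.

{ u }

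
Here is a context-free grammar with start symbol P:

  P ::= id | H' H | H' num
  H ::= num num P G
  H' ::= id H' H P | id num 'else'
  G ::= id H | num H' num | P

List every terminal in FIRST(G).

{ id, num }

G ::= id H contributes {id}.
G ::= num H' num contributes {num}.
From G ::= P: add FIRST(P) = { id }.
Union: FIRST(G) = { id, num }.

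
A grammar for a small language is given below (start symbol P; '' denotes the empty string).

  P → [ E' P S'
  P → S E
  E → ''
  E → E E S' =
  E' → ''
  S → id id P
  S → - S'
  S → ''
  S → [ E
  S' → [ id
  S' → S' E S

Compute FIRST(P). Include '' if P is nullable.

{ -, [, id, '' }

P → [ E' P S' contributes {[}.
From P → S E: S, E nullable, take FIRST(S) ∪ FIRST(E) = { -, [, id }; also '' since the whole RHS is nullable.
Union: FIRST(P) = { -, [, id, '' }.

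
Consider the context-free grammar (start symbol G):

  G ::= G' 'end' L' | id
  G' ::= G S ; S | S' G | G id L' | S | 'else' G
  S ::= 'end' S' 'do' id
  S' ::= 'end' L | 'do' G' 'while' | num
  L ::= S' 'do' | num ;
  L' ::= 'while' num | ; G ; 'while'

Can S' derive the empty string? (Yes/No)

No

No nonterminal in this grammar is nullable.
No production of S' has an RHS whose symbols are all nullable, so S' is not nullable.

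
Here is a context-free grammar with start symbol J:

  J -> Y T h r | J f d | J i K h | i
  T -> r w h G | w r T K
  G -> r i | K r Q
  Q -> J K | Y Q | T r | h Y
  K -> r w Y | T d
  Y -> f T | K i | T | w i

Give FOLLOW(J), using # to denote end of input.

{ #, f, i, r, w }

J is the start symbol, so # ∈ FOLLOW(J).
In J -> J f d: add FIRST(f d) = { f }.
In J -> J i K h: add FIRST(i K h) = { i }.
In Q -> J K: add FIRST(K) = { r, w }.
Union: FOLLOW(J) = { #, f, i, r, w }.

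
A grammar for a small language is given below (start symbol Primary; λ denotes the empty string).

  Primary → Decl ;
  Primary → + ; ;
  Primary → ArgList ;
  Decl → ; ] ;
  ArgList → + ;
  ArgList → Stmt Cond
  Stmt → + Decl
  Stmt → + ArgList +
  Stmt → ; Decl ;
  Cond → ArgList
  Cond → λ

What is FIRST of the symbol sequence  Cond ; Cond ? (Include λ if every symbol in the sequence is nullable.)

Add FIRST(Cond)\{λ} = { +, ; }; Cond is nullable, continue.
; is a terminal; add {;} and stop.

{ +, ; }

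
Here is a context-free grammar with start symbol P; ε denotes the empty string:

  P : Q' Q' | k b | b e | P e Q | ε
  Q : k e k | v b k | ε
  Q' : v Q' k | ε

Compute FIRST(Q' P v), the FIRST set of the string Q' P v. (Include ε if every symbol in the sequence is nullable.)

{ b, e, k, v }

Add FIRST(Q')\{ε} = { v }; Q' is nullable, continue.
Add FIRST(P)\{ε} = { b, e, k, v }; P is nullable, continue.
v is a terminal; add {v} and stop.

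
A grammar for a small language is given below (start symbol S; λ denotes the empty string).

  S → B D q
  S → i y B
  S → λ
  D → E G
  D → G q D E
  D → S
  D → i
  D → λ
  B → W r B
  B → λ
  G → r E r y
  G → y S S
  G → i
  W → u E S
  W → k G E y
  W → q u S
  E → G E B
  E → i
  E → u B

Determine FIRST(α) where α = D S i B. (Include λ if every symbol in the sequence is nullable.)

Add FIRST(D)\{λ} = { i, k, q, r, u, y }; D is nullable, continue.
Add FIRST(S)\{λ} = { i, k, q, r, u, y }; S is nullable, continue.
i is a terminal; add {i} and stop.

{ i, k, q, r, u, y }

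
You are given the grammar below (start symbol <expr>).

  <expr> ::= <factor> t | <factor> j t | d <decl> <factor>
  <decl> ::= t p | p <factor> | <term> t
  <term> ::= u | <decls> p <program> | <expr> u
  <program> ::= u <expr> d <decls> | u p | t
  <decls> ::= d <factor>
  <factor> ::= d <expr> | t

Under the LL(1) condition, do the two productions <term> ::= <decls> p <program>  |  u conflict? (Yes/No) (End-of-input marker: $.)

No

FIRST(<decls> p <program>) = { d } and FIRST(u) = { u }.
The FIRST sets are disjoint and neither alternative is nullable — no conflict.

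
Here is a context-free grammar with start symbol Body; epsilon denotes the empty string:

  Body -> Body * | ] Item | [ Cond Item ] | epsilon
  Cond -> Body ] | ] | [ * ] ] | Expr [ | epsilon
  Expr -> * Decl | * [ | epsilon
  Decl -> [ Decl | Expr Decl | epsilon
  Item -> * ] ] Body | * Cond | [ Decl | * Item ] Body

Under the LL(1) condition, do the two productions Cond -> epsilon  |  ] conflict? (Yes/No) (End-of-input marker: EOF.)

Yes

FIRST(epsilon) = { epsilon } and FIRST(]) = { ] }.
The first alternative is nullable and FOLLOW(Cond) = { EOF, *, [, ] } shares ] with FIRST of the second — conflict.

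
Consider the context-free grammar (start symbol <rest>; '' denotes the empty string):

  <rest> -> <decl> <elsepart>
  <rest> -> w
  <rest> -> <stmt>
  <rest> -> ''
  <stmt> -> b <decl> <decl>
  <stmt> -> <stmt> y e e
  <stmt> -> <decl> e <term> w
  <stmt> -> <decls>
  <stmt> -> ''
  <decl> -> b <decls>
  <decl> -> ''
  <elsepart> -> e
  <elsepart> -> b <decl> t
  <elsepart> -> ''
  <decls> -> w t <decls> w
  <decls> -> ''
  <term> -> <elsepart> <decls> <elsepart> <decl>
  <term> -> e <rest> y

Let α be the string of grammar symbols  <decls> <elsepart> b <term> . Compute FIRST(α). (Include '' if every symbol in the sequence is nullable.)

{ b, e, w }

Add FIRST(<decls>)\{''} = { w }; <decls> is nullable, continue.
Add FIRST(<elsepart>)\{''} = { b, e }; <elsepart> is nullable, continue.
b is a terminal; add {b} and stop.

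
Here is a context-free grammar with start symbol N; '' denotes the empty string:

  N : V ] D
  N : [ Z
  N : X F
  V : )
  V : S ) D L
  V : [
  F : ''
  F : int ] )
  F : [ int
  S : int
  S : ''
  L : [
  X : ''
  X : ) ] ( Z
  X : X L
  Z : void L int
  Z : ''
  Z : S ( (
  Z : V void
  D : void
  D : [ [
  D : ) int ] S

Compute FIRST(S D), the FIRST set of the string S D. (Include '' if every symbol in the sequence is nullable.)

{ ), [, int, void }

Add FIRST(S)\{''} = { int }; S is nullable, continue.
Add FIRST(D) = { ), [, void }; D is not nullable, stop.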